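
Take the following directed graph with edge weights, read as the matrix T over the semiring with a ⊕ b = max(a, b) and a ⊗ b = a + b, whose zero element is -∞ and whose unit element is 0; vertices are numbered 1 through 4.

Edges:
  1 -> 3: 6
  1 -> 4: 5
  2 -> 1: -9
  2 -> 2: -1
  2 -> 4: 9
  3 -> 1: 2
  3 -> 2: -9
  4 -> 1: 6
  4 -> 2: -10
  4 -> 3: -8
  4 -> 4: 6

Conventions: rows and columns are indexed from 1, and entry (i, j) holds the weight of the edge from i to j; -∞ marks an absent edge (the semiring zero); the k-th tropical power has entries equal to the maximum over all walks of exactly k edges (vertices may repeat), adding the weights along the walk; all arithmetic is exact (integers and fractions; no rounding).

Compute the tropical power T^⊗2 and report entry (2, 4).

T^⊗2:
  [11, -3, -3, 11]
  [15, -1, 1, 15]
  [-18, -10, 8, 7]
  [12, -4, 12, 12]
Key observation: the optimum is the walk 2->4->4, with weight 9 + 6 = 15.
Optimal value attained by: walk 2->4->4.
Answer: (T^⊗2)[2][4] = 15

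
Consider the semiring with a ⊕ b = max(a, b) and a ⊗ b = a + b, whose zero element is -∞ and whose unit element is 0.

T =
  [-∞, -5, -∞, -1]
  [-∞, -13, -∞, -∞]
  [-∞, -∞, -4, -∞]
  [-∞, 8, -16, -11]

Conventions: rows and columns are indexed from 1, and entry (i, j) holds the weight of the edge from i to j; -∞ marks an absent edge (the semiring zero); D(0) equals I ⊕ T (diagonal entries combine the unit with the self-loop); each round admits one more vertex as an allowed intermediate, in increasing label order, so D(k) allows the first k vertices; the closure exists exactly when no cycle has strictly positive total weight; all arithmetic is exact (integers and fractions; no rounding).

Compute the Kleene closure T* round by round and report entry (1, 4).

D(0):
  [0, -5, -∞, -1]
  [-∞, 0, -∞, -∞]
  [-∞, -∞, 0, -∞]
  [-∞, 8, -16, 0]
D(1):
  [0, -5, -∞, -1]
  [-∞, 0, -∞, -∞]
  [-∞, -∞, 0, -∞]
  [-∞, 8, -16, 0]
D(2):
  [0, -5, -∞, -1]
  [-∞, 0, -∞, -∞]
  [-∞, -∞, 0, -∞]
  [-∞, 8, -16, 0]
D(3):
  [0, -5, -∞, -1]
  [-∞, 0, -∞, -∞]
  [-∞, -∞, 0, -∞]
  [-∞, 8, -16, 0]
D(4):
  [0, 7, -17, -1]
  [-∞, 0, -∞, -∞]
  [-∞, -∞, 0, -∞]
  [-∞, 8, -16, 0]
Answer: T*[1][4] = -1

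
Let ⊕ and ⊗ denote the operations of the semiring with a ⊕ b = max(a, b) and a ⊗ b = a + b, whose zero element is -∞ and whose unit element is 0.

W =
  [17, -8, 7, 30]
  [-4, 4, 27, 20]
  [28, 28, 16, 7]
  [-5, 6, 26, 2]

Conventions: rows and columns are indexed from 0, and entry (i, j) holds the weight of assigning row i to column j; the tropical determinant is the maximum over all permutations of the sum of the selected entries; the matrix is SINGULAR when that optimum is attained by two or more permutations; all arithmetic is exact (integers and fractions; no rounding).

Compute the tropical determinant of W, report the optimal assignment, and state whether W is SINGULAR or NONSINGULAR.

σ = (0, 1, 2, 3): 17 + 4 + 16 + 2 = 39
σ = (0, 1, 3, 2): 17 + 4 + 7 + 26 = 54
σ = (0, 2, 1, 3): 17 + 27 + 28 + 2 = 74
σ = (0, 2, 3, 1): 17 + 27 + 7 + 6 = 57
σ = (0, 3, 1, 2): 17 + 20 + 28 + 26 = 91
σ = (0, 3, 2, 1): 17 + 20 + 16 + 6 = 59
σ = (1, 0, 2, 3): (-8) + (-4) + 16 + 2 = 6
σ = (1, 0, 3, 2): (-8) + (-4) + 7 + 26 = 21
σ = (1, 2, 0, 3): (-8) + 27 + 28 + 2 = 49
σ = (1, 2, 3, 0): (-8) + 27 + 7 + (-5) = 21
σ = (1, 3, 0, 2): (-8) + 20 + 28 + 26 = 66
σ = (1, 3, 2, 0): (-8) + 20 + 16 + (-5) = 23
σ = (2, 0, 1, 3): 7 + (-4) + 28 + 2 = 33
σ = (2, 0, 3, 1): 7 + (-4) + 7 + 6 = 16
σ = (2, 1, 0, 3): 7 + 4 + 28 + 2 = 41
σ = (2, 1, 3, 0): 7 + 4 + 7 + (-5) = 13
σ = (2, 3, 0, 1): 7 + 20 + 28 + 6 = 61
σ = (2, 3, 1, 0): 7 + 20 + 28 + (-5) = 50
σ = (3, 0, 1, 2): 30 + (-4) + 28 + 26 = 80
σ = (3, 0, 2, 1): 30 + (-4) + 16 + 6 = 48
σ = (3, 1, 0, 2): 30 + 4 + 28 + 26 = 88
σ = (3, 1, 2, 0): 30 + 4 + 16 + (-5) = 45
σ = (3, 2, 0, 1): 30 + 27 + 28 + 6 = 91
σ = (3, 2, 1, 0): 30 + 27 + 28 + (-5) = 80
Optimal value attained by: σ = (0, 3, 1, 2).
Answer: det⊕(W) = 91; verdict: SINGULAR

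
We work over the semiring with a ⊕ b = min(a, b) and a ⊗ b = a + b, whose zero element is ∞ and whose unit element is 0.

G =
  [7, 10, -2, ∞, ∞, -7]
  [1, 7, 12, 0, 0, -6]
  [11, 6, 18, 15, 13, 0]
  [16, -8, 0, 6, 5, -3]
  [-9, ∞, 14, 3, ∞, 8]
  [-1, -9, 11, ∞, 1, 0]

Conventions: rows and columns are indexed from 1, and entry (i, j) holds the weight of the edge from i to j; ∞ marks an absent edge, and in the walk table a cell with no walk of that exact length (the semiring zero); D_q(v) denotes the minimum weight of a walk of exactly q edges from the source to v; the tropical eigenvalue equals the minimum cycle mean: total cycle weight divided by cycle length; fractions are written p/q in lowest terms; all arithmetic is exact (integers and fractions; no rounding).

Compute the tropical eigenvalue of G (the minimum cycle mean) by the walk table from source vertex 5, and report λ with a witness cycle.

q=0: [∞, ∞, ∞, ∞, 0, ∞]
q=1: [-9, ∞, 14, 3, ∞, 8]
q=2: [-2, -5, -11, 9, 8, -16]
q=3: [-17, -25, -5, -5, -15, -16]
q=4: [-24, -25, -19, -25, -25, -31]
q=5: [-34, -40, -26, -25, -30, -31]
q=6: [-39, -40, -36, -40, -40, -46]
Optimal cycle mean attained by: cycle 2->6->2, total (-6) + (-9), length 2.
Answer: λ = -15/2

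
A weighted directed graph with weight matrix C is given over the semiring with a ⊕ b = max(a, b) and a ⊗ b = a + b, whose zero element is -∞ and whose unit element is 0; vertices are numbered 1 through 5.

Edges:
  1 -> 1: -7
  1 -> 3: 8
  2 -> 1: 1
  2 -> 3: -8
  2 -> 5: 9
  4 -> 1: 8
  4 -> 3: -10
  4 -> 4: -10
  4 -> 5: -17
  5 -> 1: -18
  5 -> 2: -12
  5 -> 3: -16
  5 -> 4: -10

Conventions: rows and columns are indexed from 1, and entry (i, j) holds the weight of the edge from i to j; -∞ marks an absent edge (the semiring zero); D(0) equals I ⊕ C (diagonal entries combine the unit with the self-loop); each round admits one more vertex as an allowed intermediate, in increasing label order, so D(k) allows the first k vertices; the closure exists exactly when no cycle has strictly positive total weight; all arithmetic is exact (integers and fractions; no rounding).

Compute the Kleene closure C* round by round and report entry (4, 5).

D(0):
  [0, -∞, 8, -∞, -∞]
  [1, 0, -8, -∞, 9]
  [-∞, -∞, 0, -∞, -∞]
  [8, -∞, -10, 0, -17]
  [-18, -12, -16, -10, 0]
D(1):
  [0, -∞, 8, -∞, -∞]
  [1, 0, 9, -∞, 9]
  [-∞, -∞, 0, -∞, -∞]
  [8, -∞, 16, 0, -17]
  [-18, -12, -10, -10, 0]
D(2):
  [0, -∞, 8, -∞, -∞]
  [1, 0, 9, -∞, 9]
  [-∞, -∞, 0, -∞, -∞]
  [8, -∞, 16, 0, -17]
  [-11, -12, -3, -10, 0]
D(3):
  [0, -∞, 8, -∞, -∞]
  [1, 0, 9, -∞, 9]
  [-∞, -∞, 0, -∞, -∞]
  [8, -∞, 16, 0, -17]
  [-11, -12, -3, -10, 0]
D(4):
  [0, -∞, 8, -∞, -∞]
  [1, 0, 9, -∞, 9]
  [-∞, -∞, 0, -∞, -∞]
  [8, -∞, 16, 0, -17]
  [-2, -12, 6, -10, 0]
D(5):
  [0, -∞, 8, -∞, -∞]
  [7, 0, 15, -1, 9]
  [-∞, -∞, 0, -∞, -∞]
  [8, -29, 16, 0, -17]
  [-2, -12, 6, -10, 0]
Answer: C*[4][5] = -17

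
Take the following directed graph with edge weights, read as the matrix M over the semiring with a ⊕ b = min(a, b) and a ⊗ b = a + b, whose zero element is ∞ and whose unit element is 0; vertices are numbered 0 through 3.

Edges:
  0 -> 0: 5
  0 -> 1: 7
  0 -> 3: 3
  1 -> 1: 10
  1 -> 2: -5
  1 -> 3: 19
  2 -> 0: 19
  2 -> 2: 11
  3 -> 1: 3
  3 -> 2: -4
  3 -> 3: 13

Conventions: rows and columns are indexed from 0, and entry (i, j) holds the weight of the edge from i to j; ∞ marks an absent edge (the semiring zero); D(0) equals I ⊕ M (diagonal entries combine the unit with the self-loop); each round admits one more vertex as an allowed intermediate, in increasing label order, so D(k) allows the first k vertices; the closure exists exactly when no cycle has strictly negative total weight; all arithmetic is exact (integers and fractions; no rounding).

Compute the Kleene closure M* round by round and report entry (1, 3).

D(0):
  [0, 7, ∞, 3]
  [∞, 0, -5, 19]
  [19, ∞, 0, ∞]
  [∞, 3, -4, 0]
D(1):
  [0, 7, ∞, 3]
  [∞, 0, -5, 19]
  [19, 26, 0, 22]
  [∞, 3, -4, 0]
D(2):
  [0, 7, 2, 3]
  [∞, 0, -5, 19]
  [19, 26, 0, 22]
  [∞, 3, -4, 0]
D(3):
  [0, 7, 2, 3]
  [14, 0, -5, 17]
  [19, 26, 0, 22]
  [15, 3, -4, 0]
D(4):
  [0, 6, -1, 3]
  [14, 0, -5, 17]
  [19, 25, 0, 22]
  [15, 3, -4, 0]
Answer: M*[1][3] = 17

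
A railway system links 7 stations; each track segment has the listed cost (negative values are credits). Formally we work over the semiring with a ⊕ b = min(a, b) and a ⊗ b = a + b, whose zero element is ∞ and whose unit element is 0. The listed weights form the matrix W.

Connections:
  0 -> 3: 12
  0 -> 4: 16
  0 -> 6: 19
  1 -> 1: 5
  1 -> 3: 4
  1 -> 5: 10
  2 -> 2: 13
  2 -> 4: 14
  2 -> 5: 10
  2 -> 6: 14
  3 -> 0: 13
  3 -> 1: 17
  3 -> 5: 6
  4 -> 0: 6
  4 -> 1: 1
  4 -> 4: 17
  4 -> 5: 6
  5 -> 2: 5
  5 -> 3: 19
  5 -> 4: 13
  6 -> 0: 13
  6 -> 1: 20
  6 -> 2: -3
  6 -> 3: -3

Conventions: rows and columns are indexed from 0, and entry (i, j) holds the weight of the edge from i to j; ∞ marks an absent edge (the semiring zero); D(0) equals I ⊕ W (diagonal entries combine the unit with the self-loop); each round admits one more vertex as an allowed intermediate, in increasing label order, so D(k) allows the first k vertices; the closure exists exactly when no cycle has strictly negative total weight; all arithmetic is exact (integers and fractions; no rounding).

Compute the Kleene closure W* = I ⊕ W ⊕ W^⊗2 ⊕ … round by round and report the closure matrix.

D(0):
  [0, ∞, ∞, 12, 16, ∞, 19]
  [∞, 0, ∞, 4, ∞, 10, ∞]
  [∞, ∞, 0, ∞, 14, 10, 14]
  [13, 17, ∞, 0, ∞, 6, ∞]
  [6, 1, ∞, ∞, 0, 6, ∞]
  [∞, ∞, 5, 19, 13, 0, ∞]
  [13, 20, -3, -3, ∞, ∞, 0]
D(1):
  [0, ∞, ∞, 12, 16, ∞, 19]
  [∞, 0, ∞, 4, ∞, 10, ∞]
  [∞, ∞, 0, ∞, 14, 10, 14]
  [13, 17, ∞, 0, 29, 6, 32]
  [6, 1, ∞, 18, 0, 6, 25]
  [∞, ∞, 5, 19, 13, 0, ∞]
  [13, 20, -3, -3, 29, ∞, 0]
D(2):
  [0, ∞, ∞, 12, 16, ∞, 19]
  [∞, 0, ∞, 4, ∞, 10, ∞]
  [∞, ∞, 0, ∞, 14, 10, 14]
  [13, 17, ∞, 0, 29, 6, 32]
  [6, 1, ∞, 5, 0, 6, 25]
  [∞, ∞, 5, 19, 13, 0, ∞]
  [13, 20, -3, -3, 29, 30, 0]
D(3):
  [0, ∞, ∞, 12, 16, ∞, 19]
  [∞, 0, ∞, 4, ∞, 10, ∞]
  [∞, ∞, 0, ∞, 14, 10, 14]
  [13, 17, ∞, 0, 29, 6, 32]
  [6, 1, ∞, 5, 0, 6, 25]
  [∞, ∞, 5, 19, 13, 0, 19]
  [13, 20, -3, -3, 11, 7, 0]
D(4):
  [0, 29, ∞, 12, 16, 18, 19]
  [17, 0, ∞, 4, 33, 10, 36]
  [∞, ∞, 0, ∞, 14, 10, 14]
  [13, 17, ∞, 0, 29, 6, 32]
  [6, 1, ∞, 5, 0, 6, 25]
  [32, 36, 5, 19, 13, 0, 19]
  [10, 14, -3, -3, 11, 3, 0]
D(5):
  [0, 17, ∞, 12, 16, 18, 19]
  [17, 0, ∞, 4, 33, 10, 36]
  [20, 15, 0, 19, 14, 10, 14]
  [13, 17, ∞, 0, 29, 6, 32]
  [6, 1, ∞, 5, 0, 6, 25]
  [19, 14, 5, 18, 13, 0, 19]
  [10, 12, -3, -3, 11, 3, 0]
D(6):
  [0, 17, 23, 12, 16, 18, 19]
  [17, 0, 15, 4, 23, 10, 29]
  [20, 15, 0, 19, 14, 10, 14]
  [13, 17, 11, 0, 19, 6, 25]
  [6, 1, 11, 5, 0, 6, 25]
  [19, 14, 5, 18, 13, 0, 19]
  [10, 12, -3, -3, 11, 3, 0]
D(7):
  [0, 17, 16, 12, 16, 18, 19]
  [17, 0, 15, 4, 23, 10, 29]
  [20, 15, 0, 11, 14, 10, 14]
  [13, 17, 11, 0, 19, 6, 25]
  [6, 1, 11, 5, 0, 6, 25]
  [19, 14, 5, 16, 13, 0, 19]
  [10, 12, -3, -3, 11, 3, 0]
Answer: W* = [[0, 17, 16, 12, 16, 18, 19], [17, 0, 15, 4, 23, 10, 29], [20, 15, 0, 11, 14, 10, 14], [13, 17, 11, 0, 19, 6, 25], [6, 1, 11, 5, 0, 6, 25], [19, 14, 5, 16, 13, 0, 19], [10, 12, -3, -3, 11, 3, 0]]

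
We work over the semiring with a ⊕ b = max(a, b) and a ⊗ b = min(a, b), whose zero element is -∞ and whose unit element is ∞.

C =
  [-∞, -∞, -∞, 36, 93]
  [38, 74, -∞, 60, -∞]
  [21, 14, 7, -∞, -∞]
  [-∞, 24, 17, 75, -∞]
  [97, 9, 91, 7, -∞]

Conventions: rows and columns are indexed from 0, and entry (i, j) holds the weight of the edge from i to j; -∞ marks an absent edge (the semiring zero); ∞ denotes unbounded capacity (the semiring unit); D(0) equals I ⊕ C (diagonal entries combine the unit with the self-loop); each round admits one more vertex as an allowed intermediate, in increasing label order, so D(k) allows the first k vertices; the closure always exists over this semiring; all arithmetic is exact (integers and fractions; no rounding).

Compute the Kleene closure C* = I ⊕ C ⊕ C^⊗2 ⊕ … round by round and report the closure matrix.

D(0):
  [∞, -∞, -∞, 36, 93]
  [38, ∞, -∞, 60, -∞]
  [21, 14, ∞, -∞, -∞]
  [-∞, 24, 17, ∞, -∞]
  [97, 9, 91, 7, ∞]
D(1):
  [∞, -∞, -∞, 36, 93]
  [38, ∞, -∞, 60, 38]
  [21, 14, ∞, 21, 21]
  [-∞, 24, 17, ∞, -∞]
  [97, 9, 91, 36, ∞]
D(2):
  [∞, -∞, -∞, 36, 93]
  [38, ∞, -∞, 60, 38]
  [21, 14, ∞, 21, 21]
  [24, 24, 17, ∞, 24]
  [97, 9, 91, 36, ∞]
D(3):
  [∞, -∞, -∞, 36, 93]
  [38, ∞, -∞, 60, 38]
  [21, 14, ∞, 21, 21]
  [24, 24, 17, ∞, 24]
  [97, 14, 91, 36, ∞]
D(4):
  [∞, 24, 17, 36, 93]
  [38, ∞, 17, 60, 38]
  [21, 21, ∞, 21, 21]
  [24, 24, 17, ∞, 24]
  [97, 24, 91, 36, ∞]
D(5):
  [∞, 24, 91, 36, 93]
  [38, ∞, 38, 60, 38]
  [21, 21, ∞, 21, 21]
  [24, 24, 24, ∞, 24]
  [97, 24, 91, 36, ∞]
Answer: C* = [[∞, 24, 91, 36, 93], [38, ∞, 38, 60, 38], [21, 21, ∞, 21, 21], [24, 24, 24, ∞, 24], [97, 24, 91, 36, ∞]]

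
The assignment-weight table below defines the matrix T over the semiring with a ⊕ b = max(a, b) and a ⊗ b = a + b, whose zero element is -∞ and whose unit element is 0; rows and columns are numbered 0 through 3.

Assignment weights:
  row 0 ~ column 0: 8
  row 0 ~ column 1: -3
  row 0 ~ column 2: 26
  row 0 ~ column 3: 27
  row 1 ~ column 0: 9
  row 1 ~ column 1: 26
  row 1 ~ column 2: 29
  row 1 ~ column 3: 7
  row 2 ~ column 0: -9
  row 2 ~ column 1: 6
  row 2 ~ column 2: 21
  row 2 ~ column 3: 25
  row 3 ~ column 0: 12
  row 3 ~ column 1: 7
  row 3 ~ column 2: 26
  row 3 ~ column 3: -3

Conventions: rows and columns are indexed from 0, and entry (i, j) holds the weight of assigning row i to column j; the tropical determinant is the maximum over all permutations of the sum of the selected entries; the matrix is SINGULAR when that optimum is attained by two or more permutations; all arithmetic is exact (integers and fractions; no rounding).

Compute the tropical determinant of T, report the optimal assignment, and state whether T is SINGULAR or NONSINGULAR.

σ = (0, 1, 2, 3): 8 + 26 + 21 + (-3) = 52
σ = (0, 1, 3, 2): 8 + 26 + 25 + 26 = 85
σ = (0, 2, 1, 3): 8 + 29 + 6 + (-3) = 40
σ = (0, 2, 3, 1): 8 + 29 + 25 + 7 = 69
σ = (0, 3, 1, 2): 8 + 7 + 6 + 26 = 47
σ = (0, 3, 2, 1): 8 + 7 + 21 + 7 = 43
σ = (1, 0, 2, 3): (-3) + 9 + 21 + (-3) = 24
σ = (1, 0, 3, 2): (-3) + 9 + 25 + 26 = 57
σ = (1, 2, 0, 3): (-3) + 29 + (-9) + (-3) = 14
σ = (1, 2, 3, 0): (-3) + 29 + 25 + 12 = 63
σ = (1, 3, 0, 2): (-3) + 7 + (-9) + 26 = 21
σ = (1, 3, 2, 0): (-3) + 7 + 21 + 12 = 37
σ = (2, 0, 1, 3): 26 + 9 + 6 + (-3) = 38
σ = (2, 0, 3, 1): 26 + 9 + 25 + 7 = 67
σ = (2, 1, 0, 3): 26 + 26 + (-9) + (-3) = 40
σ = (2, 1, 3, 0): 26 + 26 + 25 + 12 = 89
σ = (2, 3, 0, 1): 26 + 7 + (-9) + 7 = 31
σ = (2, 3, 1, 0): 26 + 7 + 6 + 12 = 51
σ = (3, 0, 1, 2): 27 + 9 + 6 + 26 = 68
σ = (3, 0, 2, 1): 27 + 9 + 21 + 7 = 64
σ = (3, 1, 0, 2): 27 + 26 + (-9) + 26 = 70
σ = (3, 1, 2, 0): 27 + 26 + 21 + 12 = 86
σ = (3, 2, 0, 1): 27 + 29 + (-9) + 7 = 54
σ = (3, 2, 1, 0): 27 + 29 + 6 + 12 = 74
Optimal value attained by: σ = (2, 1, 3, 0).
Answer: det⊕(T) = 89; verdict: NONSINGULAR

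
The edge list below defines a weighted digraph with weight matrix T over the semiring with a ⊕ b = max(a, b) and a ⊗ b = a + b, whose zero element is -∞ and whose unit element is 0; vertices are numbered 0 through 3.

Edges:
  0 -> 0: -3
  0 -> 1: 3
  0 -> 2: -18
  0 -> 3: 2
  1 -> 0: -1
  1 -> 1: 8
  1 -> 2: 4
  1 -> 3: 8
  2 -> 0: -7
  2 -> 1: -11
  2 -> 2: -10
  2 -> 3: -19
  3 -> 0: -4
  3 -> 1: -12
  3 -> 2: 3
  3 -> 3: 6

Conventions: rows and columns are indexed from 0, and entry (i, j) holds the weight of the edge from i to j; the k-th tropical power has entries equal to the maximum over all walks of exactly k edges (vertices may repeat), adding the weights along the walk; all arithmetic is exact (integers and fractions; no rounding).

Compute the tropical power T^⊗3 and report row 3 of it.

T^⊗2:
  [2, 11, 7, 11]
  [7, 16, 12, 16]
  [-10, -3, -7, -3]
  [2, -1, 9, 12]
T^⊗3:
  [10, 19, 15, 19]
  [15, 24, 20, 24]
  [-4, 5, 1, 5]
  [8, 7, 15, 18]
Answer: row 3 of T^⊗3 = [8, 7, 15, 18]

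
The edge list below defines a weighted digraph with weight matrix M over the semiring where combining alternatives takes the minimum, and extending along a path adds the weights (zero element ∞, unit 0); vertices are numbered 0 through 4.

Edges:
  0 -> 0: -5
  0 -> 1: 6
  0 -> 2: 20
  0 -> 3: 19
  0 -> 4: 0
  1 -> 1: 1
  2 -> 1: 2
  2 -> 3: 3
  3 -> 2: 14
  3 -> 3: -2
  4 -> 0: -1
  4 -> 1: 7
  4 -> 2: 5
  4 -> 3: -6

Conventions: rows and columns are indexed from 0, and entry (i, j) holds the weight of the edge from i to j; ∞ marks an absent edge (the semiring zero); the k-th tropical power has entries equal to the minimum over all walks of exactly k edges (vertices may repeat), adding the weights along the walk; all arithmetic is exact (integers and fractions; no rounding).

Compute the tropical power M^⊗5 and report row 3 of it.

M^⊗2:
  [-10, 1, 5, -6, -5]
  [∞, 2, ∞, ∞, ∞]
  [∞, 3, 17, 1, ∞]
  [∞, 16, 12, -4, ∞]
  [-6, 5, 8, -8, -1]
M^⊗3:
  [-15, -4, 0, -11, -10]
  [∞, 3, ∞, ∞, ∞]
  [∞, 4, 15, -1, ∞]
  [∞, 14, 10, -6, ∞]
  [-11, 0, 4, -10, -6]
M^⊗4:
  [-20, -9, -5, -16, -15]
  [∞, 4, ∞, ∞, ∞]
  [∞, 5, 13, -3, ∞]
  [∞, 12, 8, -8, ∞]
  [-16, -5, -1, -12, -11]
M^⊗5:
  [-25, -14, -10, -21, -20]
  [∞, 5, ∞, ∞, ∞]
  [∞, 6, 11, -5, ∞]
  [∞, 10, 6, -10, ∞]
  [-21, -10, -6, -17, -16]
Answer: row 3 of M^⊗5 = [∞, 10, 6, -10, ∞]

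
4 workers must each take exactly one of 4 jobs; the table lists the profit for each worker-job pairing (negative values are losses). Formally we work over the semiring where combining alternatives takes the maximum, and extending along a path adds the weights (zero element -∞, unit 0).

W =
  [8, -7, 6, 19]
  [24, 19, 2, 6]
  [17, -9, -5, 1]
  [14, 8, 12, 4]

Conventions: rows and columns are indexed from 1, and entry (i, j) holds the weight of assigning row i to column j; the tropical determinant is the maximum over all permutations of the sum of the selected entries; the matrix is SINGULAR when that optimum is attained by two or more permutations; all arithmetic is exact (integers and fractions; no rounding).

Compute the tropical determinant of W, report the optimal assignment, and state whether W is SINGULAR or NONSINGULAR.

σ = (1, 2, 3, 4): 8 + 19 + (-5) + 4 = 26
σ = (1, 2, 4, 3): 8 + 19 + 1 + 12 = 40
σ = (1, 3, 2, 4): 8 + 2 + (-9) + 4 = 5
σ = (1, 3, 4, 2): 8 + 2 + 1 + 8 = 19
σ = (1, 4, 2, 3): 8 + 6 + (-9) + 12 = 17
σ = (1, 4, 3, 2): 8 + 6 + (-5) + 8 = 17
σ = (2, 1, 3, 4): (-7) + 24 + (-5) + 4 = 16
σ = (2, 1, 4, 3): (-7) + 24 + 1 + 12 = 30
σ = (2, 3, 1, 4): (-7) + 2 + 17 + 4 = 16
σ = (2, 3, 4, 1): (-7) + 2 + 1 + 14 = 10
σ = (2, 4, 1, 3): (-7) + 6 + 17 + 12 = 28
σ = (2, 4, 3, 1): (-7) + 6 + (-5) + 14 = 8
σ = (3, 1, 2, 4): 6 + 24 + (-9) + 4 = 25
σ = (3, 1, 4, 2): 6 + 24 + 1 + 8 = 39
σ = (3, 2, 1, 4): 6 + 19 + 17 + 4 = 46
σ = (3, 2, 4, 1): 6 + 19 + 1 + 14 = 40
σ = (3, 4, 1, 2): 6 + 6 + 17 + 8 = 37
σ = (3, 4, 2, 1): 6 + 6 + (-9) + 14 = 17
σ = (4, 1, 2, 3): 19 + 24 + (-9) + 12 = 46
σ = (4, 1, 3, 2): 19 + 24 + (-5) + 8 = 46
σ = (4, 2, 1, 3): 19 + 19 + 17 + 12 = 67
σ = (4, 2, 3, 1): 19 + 19 + (-5) + 14 = 47
σ = (4, 3, 1, 2): 19 + 2 + 17 + 8 = 46
σ = (4, 3, 2, 1): 19 + 2 + (-9) + 14 = 26
Optimal value attained by: σ = (4, 2, 1, 3).
Answer: det⊕(W) = 67; verdict: NONSINGULAR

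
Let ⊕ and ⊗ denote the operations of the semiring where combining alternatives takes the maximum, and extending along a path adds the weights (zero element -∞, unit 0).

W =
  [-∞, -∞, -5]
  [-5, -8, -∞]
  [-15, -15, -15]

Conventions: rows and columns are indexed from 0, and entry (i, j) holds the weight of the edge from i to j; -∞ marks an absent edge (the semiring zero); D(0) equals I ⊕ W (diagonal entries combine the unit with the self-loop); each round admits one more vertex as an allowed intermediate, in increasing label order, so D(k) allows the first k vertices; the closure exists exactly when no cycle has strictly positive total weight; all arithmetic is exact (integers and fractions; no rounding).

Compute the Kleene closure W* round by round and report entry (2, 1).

D(0):
  [0, -∞, -5]
  [-5, 0, -∞]
  [-15, -15, 0]
D(1):
  [0, -∞, -5]
  [-5, 0, -10]
  [-15, -15, 0]
D(2):
  [0, -∞, -5]
  [-5, 0, -10]
  [-15, -15, 0]
D(3):
  [0, -20, -5]
  [-5, 0, -10]
  [-15, -15, 0]
Answer: W*[2][1] = -15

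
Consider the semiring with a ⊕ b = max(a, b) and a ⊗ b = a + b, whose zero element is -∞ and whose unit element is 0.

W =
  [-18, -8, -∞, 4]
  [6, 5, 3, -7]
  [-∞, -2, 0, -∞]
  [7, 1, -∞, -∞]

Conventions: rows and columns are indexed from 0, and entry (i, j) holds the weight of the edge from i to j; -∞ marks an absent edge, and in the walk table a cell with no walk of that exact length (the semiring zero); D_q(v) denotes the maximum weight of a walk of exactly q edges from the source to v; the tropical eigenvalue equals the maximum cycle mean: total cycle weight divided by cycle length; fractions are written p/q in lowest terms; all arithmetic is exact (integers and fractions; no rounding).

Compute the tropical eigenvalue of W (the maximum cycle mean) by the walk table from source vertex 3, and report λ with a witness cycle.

q=0: [-∞, -∞, -∞, 0]
q=1: [7, 1, -∞, -∞]
q=2: [7, 6, 4, 11]
q=3: [18, 12, 9, 11]
q=4: [18, 17, 15, 22]
Optimal cycle mean attained by: cycle 0->3->0, total 4 + 7, length 2.
Answer: λ = 11/2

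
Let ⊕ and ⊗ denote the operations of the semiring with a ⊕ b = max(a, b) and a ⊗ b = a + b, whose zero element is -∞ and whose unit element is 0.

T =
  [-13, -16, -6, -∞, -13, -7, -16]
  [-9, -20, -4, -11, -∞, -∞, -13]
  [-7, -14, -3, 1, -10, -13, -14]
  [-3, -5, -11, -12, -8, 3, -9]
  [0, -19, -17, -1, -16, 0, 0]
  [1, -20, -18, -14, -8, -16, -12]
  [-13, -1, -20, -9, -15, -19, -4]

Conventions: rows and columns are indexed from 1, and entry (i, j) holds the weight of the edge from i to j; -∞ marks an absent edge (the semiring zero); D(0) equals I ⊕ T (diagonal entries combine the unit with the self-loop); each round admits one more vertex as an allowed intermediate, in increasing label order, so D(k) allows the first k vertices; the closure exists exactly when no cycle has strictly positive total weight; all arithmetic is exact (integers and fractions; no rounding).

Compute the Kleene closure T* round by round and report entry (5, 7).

D(0):
  [0, -16, -6, -∞, -13, -7, -16]
  [-9, 0, -4, -11, -∞, -∞, -13]
  [-7, -14, 0, 1, -10, -13, -14]
  [-3, -5, -11, 0, -8, 3, -9]
  [0, -19, -17, -1, 0, 0, 0]
  [1, -20, -18, -14, -8, 0, -12]
  [-13, -1, -20, -9, -15, -19, 0]
D(1):
  [0, -16, -6, -∞, -13, -7, -16]
  [-9, 0, -4, -11, -22, -16, -13]
  [-7, -14, 0, 1, -10, -13, -14]
  [-3, -5, -9, 0, -8, 3, -9]
  [0, -16, -6, -1, 0, 0, 0]
  [1, -15, -5, -14, -8, 0, -12]
  [-13, -1, -19, -9, -15, -19, 0]
D(2):
  [0, -16, -6, -27, -13, -7, -16]
  [-9, 0, -4, -11, -22, -16, -13]
  [-7, -14, 0, 1, -10, -13, -14]
  [-3, -5, -9, 0, -8, 3, -9]
  [0, -16, -6, -1, 0, 0, 0]
  [1, -15, -5, -14, -8, 0, -12]
  [-10, -1, -5, -9, -15, -17, 0]
D(3):
  [0, -16, -6, -5, -13, -7, -16]
  [-9, 0, -4, -3, -14, -16, -13]
  [-7, -14, 0, 1, -10, -13, -14]
  [-3, -5, -9, 0, -8, 3, -9]
  [0, -16, -6, -1, 0, 0, 0]
  [1, -15, -5, -4, -8, 0, -12]
  [-10, -1, -5, -4, -15, -17, 0]
D(4):
  [0, -10, -6, -5, -13, -2, -14]
  [-6, 0, -4, -3, -11, 0, -12]
  [-2, -4, 0, 1, -7, 4, -8]
  [-3, -5, -9, 0, -8, 3, -9]
  [0, -6, -6, -1, 0, 2, 0]
  [1, -9, -5, -4, -8, 0, -12]
  [-7, -1, -5, -4, -12, -1, 0]
D(5):
  [0, -10, -6, -5, -13, -2, -13]
  [-6, 0, -4, -3, -11, 0, -11]
  [-2, -4, 0, 1, -7, 4, -7]
  [-3, -5, -9, 0, -8, 3, -8]
  [0, -6, -6, -1, 0, 2, 0]
  [1, -9, -5, -4, -8, 0, -8]
  [-7, -1, -5, -4, -12, -1, 0]
D(6):
  [0, -10, -6, -5, -10, -2, -10]
  [1, 0, -4, -3, -8, 0, -8]
  [5, -4, 0, 1, -4, 4, -4]
  [4, -5, -2, 0, -5, 3, -5]
  [3, -6, -3, -1, 0, 2, 0]
  [1, -9, -5, -4, -8, 0, -8]
  [0, -1, -5, -4, -9, -1, 0]
D(7):
  [0, -10, -6, -5, -10, -2, -10]
  [1, 0, -4, -3, -8, 0, -8]
  [5, -4, 0, 1, -4, 4, -4]
  [4, -5, -2, 0, -5, 3, -5]
  [3, -1, -3, -1, 0, 2, 0]
  [1, -9, -5, -4, -8, 0, -8]
  [0, -1, -5, -4, -9, -1, 0]
Answer: T*[5][7] = 0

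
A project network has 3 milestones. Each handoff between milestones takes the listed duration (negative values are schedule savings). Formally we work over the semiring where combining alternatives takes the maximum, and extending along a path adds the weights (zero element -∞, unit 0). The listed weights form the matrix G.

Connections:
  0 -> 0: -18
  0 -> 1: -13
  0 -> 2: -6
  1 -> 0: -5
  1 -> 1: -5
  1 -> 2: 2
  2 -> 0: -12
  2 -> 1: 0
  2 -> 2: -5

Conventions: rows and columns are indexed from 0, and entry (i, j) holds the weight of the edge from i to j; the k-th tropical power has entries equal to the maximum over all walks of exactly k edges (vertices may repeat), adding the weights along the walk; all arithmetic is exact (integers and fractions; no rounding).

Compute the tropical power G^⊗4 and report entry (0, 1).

G^⊗2:
  [-18, -6, -11]
  [-10, 2, -3]
  [-5, -5, 2]
G^⊗3:
  [-11, -11, -4]
  [-3, -3, 4]
  [-10, 2, -3]
G^⊗4:
  [-16, -4, -9]
  [-8, 4, -1]
  [-3, -3, 4]
Key observation: the optimum is the walk 0->2->1->2->1, with weight (-6) + 0 + 2 + 0 = -4.
Optimal value attained by: walk 0->2->1->2->1.
Answer: (G^⊗4)[0][1] = -4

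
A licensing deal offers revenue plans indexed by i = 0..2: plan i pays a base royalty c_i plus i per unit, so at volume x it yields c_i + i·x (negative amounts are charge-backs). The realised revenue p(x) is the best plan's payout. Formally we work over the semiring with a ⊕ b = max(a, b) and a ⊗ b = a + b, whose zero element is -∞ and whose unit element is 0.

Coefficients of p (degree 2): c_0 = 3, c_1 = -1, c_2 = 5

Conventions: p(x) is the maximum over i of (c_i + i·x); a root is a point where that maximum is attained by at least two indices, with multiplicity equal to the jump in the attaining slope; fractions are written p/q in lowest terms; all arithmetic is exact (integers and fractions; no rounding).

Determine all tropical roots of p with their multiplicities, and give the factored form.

hull edge (i=0, c=3) to (i=2, c=5): slope 1, span 2
Factored form: p(x) = 5 ⊗ (x ⊕ (-1)) ⊗ (x ⊕ (-1))
Answer: roots = -1 (mult 2)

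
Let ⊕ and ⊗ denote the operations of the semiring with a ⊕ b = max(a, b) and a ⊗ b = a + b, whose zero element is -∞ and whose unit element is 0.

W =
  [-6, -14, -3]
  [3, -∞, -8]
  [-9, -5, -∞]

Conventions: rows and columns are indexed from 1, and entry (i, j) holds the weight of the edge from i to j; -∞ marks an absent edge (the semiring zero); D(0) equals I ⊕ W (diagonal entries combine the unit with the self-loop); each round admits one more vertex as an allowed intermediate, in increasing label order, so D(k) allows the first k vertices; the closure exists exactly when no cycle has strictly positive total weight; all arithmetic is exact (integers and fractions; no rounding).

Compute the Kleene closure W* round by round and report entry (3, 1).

D(0):
  [0, -14, -3]
  [3, 0, -8]
  [-9, -5, 0]
D(1):
  [0, -14, -3]
  [3, 0, 0]
  [-9, -5, 0]
D(2):
  [0, -14, -3]
  [3, 0, 0]
  [-2, -5, 0]
D(3):
  [0, -8, -3]
  [3, 0, 0]
  [-2, -5, 0]
Answer: W*[3][1] = -2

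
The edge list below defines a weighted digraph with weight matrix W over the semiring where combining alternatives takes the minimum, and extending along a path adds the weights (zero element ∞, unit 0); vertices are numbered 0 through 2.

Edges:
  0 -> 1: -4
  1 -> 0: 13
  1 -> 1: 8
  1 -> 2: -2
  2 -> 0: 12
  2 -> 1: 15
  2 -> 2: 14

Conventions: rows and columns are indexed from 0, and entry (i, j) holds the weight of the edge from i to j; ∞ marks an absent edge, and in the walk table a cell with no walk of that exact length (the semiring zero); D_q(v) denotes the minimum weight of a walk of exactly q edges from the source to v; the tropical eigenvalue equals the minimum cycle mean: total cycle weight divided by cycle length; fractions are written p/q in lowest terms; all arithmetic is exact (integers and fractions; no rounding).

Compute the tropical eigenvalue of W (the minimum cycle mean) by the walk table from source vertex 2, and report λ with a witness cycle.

q=0: [∞, ∞, 0]
q=1: [12, 15, 14]
q=2: [26, 8, 13]
q=3: [21, 16, 6]
Optimal cycle mean attained by: cycle 0->1->2->0, total (-4) + (-2) + 12, length 3.
Answer: λ = 2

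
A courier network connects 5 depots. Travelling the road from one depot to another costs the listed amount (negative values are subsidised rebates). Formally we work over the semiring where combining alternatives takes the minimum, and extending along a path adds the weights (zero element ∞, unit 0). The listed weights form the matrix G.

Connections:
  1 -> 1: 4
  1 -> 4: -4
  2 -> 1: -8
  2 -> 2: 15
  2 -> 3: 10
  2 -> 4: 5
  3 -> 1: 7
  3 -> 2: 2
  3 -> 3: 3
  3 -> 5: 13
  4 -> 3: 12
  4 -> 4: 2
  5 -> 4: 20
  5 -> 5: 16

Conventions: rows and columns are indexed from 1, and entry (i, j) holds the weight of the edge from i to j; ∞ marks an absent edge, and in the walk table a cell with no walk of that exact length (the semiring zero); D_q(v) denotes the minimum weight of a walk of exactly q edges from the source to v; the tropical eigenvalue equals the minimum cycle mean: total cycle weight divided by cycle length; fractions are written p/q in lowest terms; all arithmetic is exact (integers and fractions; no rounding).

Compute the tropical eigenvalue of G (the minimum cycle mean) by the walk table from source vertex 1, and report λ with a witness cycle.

q=0: [0, ∞, ∞, ∞, ∞]
q=1: [4, ∞, ∞, -4, ∞]
q=2: [8, ∞, 8, -2, ∞]
q=3: [12, 10, 10, 0, 21]
q=4: [2, 12, 12, 2, 23]
q=5: [4, 14, 14, -2, 25]
Optimal cycle mean attained by: cycle 1->4->3->2->1, total (-4) + 12 + 2 + (-8), length 4.
Answer: λ = 1/2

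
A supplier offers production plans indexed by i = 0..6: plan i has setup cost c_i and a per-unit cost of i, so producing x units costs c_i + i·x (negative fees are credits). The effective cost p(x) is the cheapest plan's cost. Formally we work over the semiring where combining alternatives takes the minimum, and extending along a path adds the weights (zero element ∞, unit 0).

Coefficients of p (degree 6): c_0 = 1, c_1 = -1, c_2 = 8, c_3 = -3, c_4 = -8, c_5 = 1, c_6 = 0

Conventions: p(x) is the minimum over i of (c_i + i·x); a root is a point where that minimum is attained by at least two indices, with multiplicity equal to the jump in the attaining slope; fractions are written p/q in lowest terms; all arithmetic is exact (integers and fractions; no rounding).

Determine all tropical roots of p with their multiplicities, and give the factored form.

hull edge (i=0, c=1) to (i=4, c=-8): slope -9/4, span 4
hull edge (i=4, c=-8) to (i=6, c=0): slope 4, span 2
Factored form: p(x) = 0 ⊗ (x ⊕ (-4)) ⊗ (x ⊕ (-4)) ⊗ (x ⊕ 9/4) ⊗ (x ⊕ 9/4) ⊗ (x ⊕ 9/4) ⊗ (x ⊕ 9/4)
Answer: roots = -4 (mult 2), 9/4 (mult 4)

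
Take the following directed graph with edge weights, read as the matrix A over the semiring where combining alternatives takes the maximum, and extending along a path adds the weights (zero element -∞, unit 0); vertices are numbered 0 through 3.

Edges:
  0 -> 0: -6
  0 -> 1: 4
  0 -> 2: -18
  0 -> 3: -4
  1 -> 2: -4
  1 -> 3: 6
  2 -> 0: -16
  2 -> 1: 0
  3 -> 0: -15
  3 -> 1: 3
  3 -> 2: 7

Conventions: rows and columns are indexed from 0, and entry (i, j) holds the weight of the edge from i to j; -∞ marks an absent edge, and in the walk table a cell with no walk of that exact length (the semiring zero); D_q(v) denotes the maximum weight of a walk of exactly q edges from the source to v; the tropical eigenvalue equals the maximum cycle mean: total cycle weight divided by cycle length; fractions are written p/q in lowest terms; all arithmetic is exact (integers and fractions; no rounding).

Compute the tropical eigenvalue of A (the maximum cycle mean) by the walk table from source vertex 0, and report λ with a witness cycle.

q=0: [0, -∞, -∞, -∞]
q=1: [-6, 4, -18, -4]
q=2: [-12, -1, 3, 10]
q=3: [-5, 13, 17, 5]
q=4: [1, 17, 12, 19]
Optimal cycle mean attained by: cycle 1->3->1, total 6 + 3, length 2.
Answer: λ = 9/2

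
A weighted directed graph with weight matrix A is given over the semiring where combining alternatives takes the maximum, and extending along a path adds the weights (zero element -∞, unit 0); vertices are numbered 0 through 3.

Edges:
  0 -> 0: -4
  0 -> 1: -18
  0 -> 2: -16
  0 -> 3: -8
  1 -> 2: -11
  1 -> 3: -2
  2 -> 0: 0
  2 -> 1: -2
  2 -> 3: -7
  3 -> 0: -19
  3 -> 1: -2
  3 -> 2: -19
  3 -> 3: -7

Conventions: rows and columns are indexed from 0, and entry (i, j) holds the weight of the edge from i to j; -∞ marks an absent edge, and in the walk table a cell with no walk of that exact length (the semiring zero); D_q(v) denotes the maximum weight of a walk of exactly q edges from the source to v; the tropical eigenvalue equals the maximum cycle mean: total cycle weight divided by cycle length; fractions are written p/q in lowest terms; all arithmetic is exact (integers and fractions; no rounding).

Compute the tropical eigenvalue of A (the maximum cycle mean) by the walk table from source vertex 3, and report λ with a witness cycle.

q=0: [-∞, -∞, -∞, 0]
q=1: [-19, -2, -19, -7]
q=2: [-19, -9, -13, -4]
q=3: [-13, -6, -20, -11]
q=4: [-17, -13, -17, -8]
Optimal cycle mean attained by: cycle 1->3->1, total (-2) + (-2), length 2.
Answer: λ = -2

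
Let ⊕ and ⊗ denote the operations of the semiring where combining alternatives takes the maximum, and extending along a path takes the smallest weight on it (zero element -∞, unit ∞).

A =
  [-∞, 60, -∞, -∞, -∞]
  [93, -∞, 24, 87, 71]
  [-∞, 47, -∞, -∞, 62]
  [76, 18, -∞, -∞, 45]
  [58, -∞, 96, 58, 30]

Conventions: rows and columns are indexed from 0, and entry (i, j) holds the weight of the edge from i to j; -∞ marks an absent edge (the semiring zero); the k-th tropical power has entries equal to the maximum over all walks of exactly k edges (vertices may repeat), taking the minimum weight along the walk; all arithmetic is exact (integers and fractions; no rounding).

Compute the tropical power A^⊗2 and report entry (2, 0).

A^⊗2:
  [60, -∞, 24, 60, 60]
  [76, 60, 71, 58, 45]
  [58, -∞, 62, 58, 47]
  [45, 60, 45, 45, 30]
  [58, 58, 30, 30, 62]
Key observation: the optimum is the walk 2->4->0, with weight 62 min 58 = 58.
Optimal value attained by: walk 2->4->0.
Answer: (A^⊗2)[2][0] = 58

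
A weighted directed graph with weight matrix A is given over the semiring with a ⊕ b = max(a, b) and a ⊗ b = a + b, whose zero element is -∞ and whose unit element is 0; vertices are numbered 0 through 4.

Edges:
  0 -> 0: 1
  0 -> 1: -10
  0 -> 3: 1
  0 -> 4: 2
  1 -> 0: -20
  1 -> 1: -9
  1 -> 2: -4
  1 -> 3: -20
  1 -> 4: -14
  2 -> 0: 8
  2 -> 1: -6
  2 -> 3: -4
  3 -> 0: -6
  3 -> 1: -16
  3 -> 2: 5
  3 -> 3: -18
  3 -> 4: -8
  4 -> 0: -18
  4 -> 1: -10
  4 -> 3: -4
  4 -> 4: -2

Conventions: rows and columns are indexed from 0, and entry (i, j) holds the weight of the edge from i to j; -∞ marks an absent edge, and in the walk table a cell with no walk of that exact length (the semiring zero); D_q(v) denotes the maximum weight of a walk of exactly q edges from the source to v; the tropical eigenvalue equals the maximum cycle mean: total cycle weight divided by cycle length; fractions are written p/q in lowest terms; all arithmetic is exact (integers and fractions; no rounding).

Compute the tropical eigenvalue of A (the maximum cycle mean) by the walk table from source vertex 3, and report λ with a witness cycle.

q=0: [-∞, -∞, -∞, 0, -∞]
q=1: [-6, -16, 5, -18, -8]
q=2: [13, -1, -13, 1, -4]
q=3: [14, 3, 6, 14, 15]
q=4: [15, 5, 19, 15, 16]
q=5: [27, 13, 20, 16, 17]
Optimal cycle mean attained by: cycle 0->3->2->0, total 1 + 5 + 8, length 3.
Answer: λ = 14/3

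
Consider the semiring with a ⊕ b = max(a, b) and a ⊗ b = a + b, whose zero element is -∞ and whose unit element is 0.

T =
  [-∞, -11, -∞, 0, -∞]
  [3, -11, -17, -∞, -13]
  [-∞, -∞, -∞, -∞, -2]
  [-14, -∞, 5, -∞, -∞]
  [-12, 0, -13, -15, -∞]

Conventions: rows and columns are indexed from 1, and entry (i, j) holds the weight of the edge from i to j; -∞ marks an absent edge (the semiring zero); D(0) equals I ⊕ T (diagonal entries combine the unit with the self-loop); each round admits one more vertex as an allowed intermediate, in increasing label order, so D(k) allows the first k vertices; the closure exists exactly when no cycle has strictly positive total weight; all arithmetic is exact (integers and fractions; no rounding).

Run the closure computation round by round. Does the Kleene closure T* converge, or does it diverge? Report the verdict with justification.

D(0):
  [0, -11, -∞, 0, -∞]
  [3, 0, -17, -∞, -13]
  [-∞, -∞, 0, -∞, -2]
  [-14, -∞, 5, 0, -∞]
  [-12, 0, -13, -15, 0]
D(1):
  [0, -11, -∞, 0, -∞]
  [3, 0, -17, 3, -13]
  [-∞, -∞, 0, -∞, -2]
  [-14, -25, 5, 0, -∞]
  [-12, 0, -13, -12, 0]
D(2):
  [0, -11, -28, 0, -24]
  [3, 0, -17, 3, -13]
  [-∞, -∞, 0, -∞, -2]
  [-14, -25, 5, 0, -38]
  [3, 0, -13, 3, 0]
D(3):
  [0, -11, -28, 0, -24]
  [3, 0, -17, 3, -13]
  [-∞, -∞, 0, -∞, -2]
  [-14, -25, 5, 0, 3]
  [3, 0, -13, 3, 0]
Detection: at round 4, diagonal entry (5, 5) turns strictly positive.
Key observation: the cycle 5->2->1->4->3->5 has total weight 0 + 3 + 0 + 5 + (-2), which is strictly positive.
Answer: DIVERGES — positive cycle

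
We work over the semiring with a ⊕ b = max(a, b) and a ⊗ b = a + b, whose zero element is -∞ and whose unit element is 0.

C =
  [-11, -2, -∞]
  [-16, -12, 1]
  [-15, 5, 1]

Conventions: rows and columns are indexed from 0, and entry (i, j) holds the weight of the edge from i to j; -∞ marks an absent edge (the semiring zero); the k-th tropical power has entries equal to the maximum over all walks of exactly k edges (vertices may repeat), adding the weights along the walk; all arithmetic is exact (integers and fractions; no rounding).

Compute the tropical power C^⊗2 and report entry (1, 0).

C^⊗2:
  [-18, -13, -1]
  [-14, 6, 2]
  [-11, 6, 6]
Key observation: the optimum is the walk 1->2->0, with weight 1 + (-15) = -14.
Optimal value attained by: walk 1->2->0.
Answer: (C^⊗2)[1][0] = -14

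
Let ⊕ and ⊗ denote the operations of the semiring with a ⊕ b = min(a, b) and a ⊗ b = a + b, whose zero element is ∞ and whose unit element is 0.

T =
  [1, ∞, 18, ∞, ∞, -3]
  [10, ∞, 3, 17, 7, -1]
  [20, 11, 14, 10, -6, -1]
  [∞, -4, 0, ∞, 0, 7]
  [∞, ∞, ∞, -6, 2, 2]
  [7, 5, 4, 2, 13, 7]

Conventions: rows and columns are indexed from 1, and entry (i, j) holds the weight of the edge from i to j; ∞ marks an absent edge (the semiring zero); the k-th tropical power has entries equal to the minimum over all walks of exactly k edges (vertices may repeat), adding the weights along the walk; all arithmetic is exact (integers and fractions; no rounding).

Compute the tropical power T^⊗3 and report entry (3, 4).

T^⊗2:
  [2, 2, 1, -1, 10, -2]
  [6, 4, 3, 1, -3, 2]
  [6, 4, 3, -12, -4, -4]
  [6, 11, -1, -6, -6, -5]
  [9, -10, -6, -4, -6, 1]
  [8, -2, 2, 7, -2, 3]
T^⊗3:
  [3, -5, -1, 0, -5, -1]
  [7, -3, 1, -9, -3, -1]
  [3, -16, -12, -10, -12, -5]
  [2, -10, -6, -12, -7, -4]
  [0, -8, -7, -12, -12, -11]
  [8, 3, 1, -8, -4, -3]
Key observation: the optimum is the walk 3->5->5->4, with weight (-6) + 2 + (-6) = -10.
Optimal value attained by: walk 3->5->5->4.
Answer: (T^⊗3)[3][4] = -10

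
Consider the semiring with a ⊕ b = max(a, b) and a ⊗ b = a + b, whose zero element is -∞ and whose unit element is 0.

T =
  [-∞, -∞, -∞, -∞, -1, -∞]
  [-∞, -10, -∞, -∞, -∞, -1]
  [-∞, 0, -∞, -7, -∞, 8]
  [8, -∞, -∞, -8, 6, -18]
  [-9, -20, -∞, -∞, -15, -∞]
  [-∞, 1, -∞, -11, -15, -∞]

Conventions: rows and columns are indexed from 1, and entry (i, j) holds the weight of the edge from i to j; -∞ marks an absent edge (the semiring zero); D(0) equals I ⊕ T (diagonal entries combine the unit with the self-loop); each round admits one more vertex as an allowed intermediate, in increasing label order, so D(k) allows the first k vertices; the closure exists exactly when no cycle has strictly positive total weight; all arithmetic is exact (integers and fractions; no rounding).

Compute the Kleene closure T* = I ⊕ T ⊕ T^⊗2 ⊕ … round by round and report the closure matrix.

D(0):
  [0, -∞, -∞, -∞, -1, -∞]
  [-∞, 0, -∞, -∞, -∞, -1]
  [-∞, 0, 0, -7, -∞, 8]
  [8, -∞, -∞, 0, 6, -18]
  [-9, -20, -∞, -∞, 0, -∞]
  [-∞, 1, -∞, -11, -15, 0]
D(1):
  [0, -∞, -∞, -∞, -1, -∞]
  [-∞, 0, -∞, -∞, -∞, -1]
  [-∞, 0, 0, -7, -∞, 8]
  [8, -∞, -∞, 0, 7, -18]
  [-9, -20, -∞, -∞, 0, -∞]
  [-∞, 1, -∞, -11, -15, 0]
D(2):
  [0, -∞, -∞, -∞, -1, -∞]
  [-∞, 0, -∞, -∞, -∞, -1]
  [-∞, 0, 0, -7, -∞, 8]
  [8, -∞, -∞, 0, 7, -18]
  [-9, -20, -∞, -∞, 0, -21]
  [-∞, 1, -∞, -11, -15, 0]
D(3):
  [0, -∞, -∞, -∞, -1, -∞]
  [-∞, 0, -∞, -∞, -∞, -1]
  [-∞, 0, 0, -7, -∞, 8]
  [8, -∞, -∞, 0, 7, -18]
  [-9, -20, -∞, -∞, 0, -21]
  [-∞, 1, -∞, -11, -15, 0]
D(4):
  [0, -∞, -∞, -∞, -1, -∞]
  [-∞, 0, -∞, -∞, -∞, -1]
  [1, 0, 0, -7, 0, 8]
  [8, -∞, -∞, 0, 7, -18]
  [-9, -20, -∞, -∞, 0, -21]
  [-3, 1, -∞, -11, -4, 0]
D(5):
  [0, -21, -∞, -∞, -1, -22]
  [-∞, 0, -∞, -∞, -∞, -1]
  [1, 0, 0, -7, 0, 8]
  [8, -13, -∞, 0, 7, -14]
  [-9, -20, -∞, -∞, 0, -21]
  [-3, 1, -∞, -11, -4, 0]
D(6):
  [0, -21, -∞, -33, -1, -22]
  [-4, 0, -∞, -12, -5, -1]
  [5, 9, 0, -3, 4, 8]
  [8, -13, -∞, 0, 7, -14]
  [-9, -20, -∞, -32, 0, -21]
  [-3, 1, -∞, -11, -4, 0]
Answer: T* = [[0, -21, -∞, -33, -1, -22], [-4, 0, -∞, -12, -5, -1], [5, 9, 0, -3, 4, 8], [8, -13, -∞, 0, 7, -14], [-9, -20, -∞, -32, 0, -21], [-3, 1, -∞, -11, -4, 0]]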